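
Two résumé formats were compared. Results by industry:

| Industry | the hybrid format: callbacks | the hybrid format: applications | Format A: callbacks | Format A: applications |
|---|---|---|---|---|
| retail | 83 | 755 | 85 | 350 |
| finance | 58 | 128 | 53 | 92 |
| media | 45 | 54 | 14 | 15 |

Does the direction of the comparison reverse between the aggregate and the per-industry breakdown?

No

Retail: the hybrid format 83/755 = 11.0%, Format A 85/350 = 24.3% → Format A
Finance: the hybrid format 58/128 = 45.3%, Format A 53/92 = 57.6% → Format A
Media: the hybrid format 45/54 = 83.3%, Format A 14/15 = 93.3% → Format A
Overall: the hybrid format 186/937 = 19.9%, Format A 152/457 = 33.3% → Format A
Format A wins overall and in every industry group — no reversal.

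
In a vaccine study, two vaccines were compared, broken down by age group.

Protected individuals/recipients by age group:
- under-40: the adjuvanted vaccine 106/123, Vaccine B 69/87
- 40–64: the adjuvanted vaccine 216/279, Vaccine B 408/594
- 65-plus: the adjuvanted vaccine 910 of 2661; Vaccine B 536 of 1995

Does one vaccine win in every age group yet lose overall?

Under-40: the adjuvanted vaccine 106/123 = 86.2%, Vaccine B 69/87 = 79.3% → the adjuvanted vaccine
40–64: the adjuvanted vaccine 216/279 = 77.4%, Vaccine B 408/594 = 68.7% → the adjuvanted vaccine
65-plus: the adjuvanted vaccine 910/2661 = 34.2%, Vaccine B 536/1995 = 26.9% → the adjuvanted vaccine
Overall: the adjuvanted vaccine 1232/3063 = 40.2%, Vaccine B 1013/2676 = 37.9% → the adjuvanted vaccine
The adjuvanted vaccine wins overall and in every age group — no reversal.

No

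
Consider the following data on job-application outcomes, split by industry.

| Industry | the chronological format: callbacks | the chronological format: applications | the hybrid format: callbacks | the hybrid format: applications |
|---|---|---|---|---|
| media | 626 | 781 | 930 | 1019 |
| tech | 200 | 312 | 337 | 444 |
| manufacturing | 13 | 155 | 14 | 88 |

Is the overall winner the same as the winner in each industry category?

Media: the chronological format 626/781 = 80.2%, the hybrid format 930/1019 = 91.3% → the hybrid format
Tech: the chronological format 200/312 = 64.1%, the hybrid format 337/444 = 75.9% → the hybrid format
Manufacturing: the chronological format 13/155 = 8.4%, the hybrid format 14/88 = 15.9% → the hybrid format
Overall: the chronological format 839/1248 = 67.2%, the hybrid format 1281/1551 = 82.6% → the hybrid format
The hybrid format wins overall and in every industry group — no reversal.

Yes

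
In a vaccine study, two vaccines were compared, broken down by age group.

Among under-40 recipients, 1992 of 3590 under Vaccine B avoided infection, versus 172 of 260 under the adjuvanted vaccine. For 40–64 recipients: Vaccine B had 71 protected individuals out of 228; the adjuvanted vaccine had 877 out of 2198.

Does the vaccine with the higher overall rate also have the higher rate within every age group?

No

Under-40: Vaccine B 1992/3590 = 55.5%, the adjuvanted vaccine 172/260 = 66.2% → the adjuvanted vaccine
40–64: Vaccine B 71/228 = 31.1%, the adjuvanted vaccine 877/2198 = 39.9% → the adjuvanted vaccine
Overall: Vaccine B 2063/3818 = 54.0%, the adjuvanted vaccine 1049/2458 = 42.7% → Vaccine B
The adjuvanted vaccine wins each age group but Vaccine B wins overall — the comparison reverses. The adjuvanted vaccine's recipients skew toward 40–64, which has a lower base rate.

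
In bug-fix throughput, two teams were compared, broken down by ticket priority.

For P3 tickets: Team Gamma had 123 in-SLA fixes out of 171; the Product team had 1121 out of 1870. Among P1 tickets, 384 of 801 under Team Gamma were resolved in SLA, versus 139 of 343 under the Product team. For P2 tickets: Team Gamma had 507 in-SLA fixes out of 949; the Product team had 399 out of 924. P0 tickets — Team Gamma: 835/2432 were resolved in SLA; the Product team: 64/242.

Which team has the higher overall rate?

the Product team

P3: Team Gamma 123/171 = 71.9%, the Product team 1121/1870 = 59.9% → Team Gamma
P1: Team Gamma 384/801 = 47.9%, the Product team 139/343 = 40.5% → Team Gamma
P2: Team Gamma 507/949 = 53.4%, the Product team 399/924 = 43.2% → Team Gamma
P0: Team Gamma 835/2432 = 34.3%, the Product team 64/242 = 26.4% → Team Gamma
Overall: Team Gamma 1849/4353 = 42.5%, the Product team 1723/3379 = 51.0% → the Product team
(Team Gamma wins every ticket group but the Product team wins overall — Team Gamma's tickets skew toward the low-rate P0 group.)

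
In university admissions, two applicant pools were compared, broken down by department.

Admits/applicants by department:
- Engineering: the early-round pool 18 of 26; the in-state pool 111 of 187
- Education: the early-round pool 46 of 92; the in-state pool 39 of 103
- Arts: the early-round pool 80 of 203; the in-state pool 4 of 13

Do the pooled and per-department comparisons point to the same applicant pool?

Engineering: the early-round pool 18/26 = 69.2%, the in-state pool 111/187 = 59.4% → the early-round pool
Education: the early-round pool 46/92 = 50.0%, the in-state pool 39/103 = 37.9% → the early-round pool
Arts: the early-round pool 80/203 = 39.4%, the in-state pool 4/13 = 30.8% → the early-round pool
Overall: the early-round pool 144/321 = 44.9%, the in-state pool 154/303 = 50.8% → the in-state pool
The early-round pool wins each department group but the in-state pool wins overall — the comparison reverses. The early-round pool's applicants skew toward Arts, which has a lower base rate.

No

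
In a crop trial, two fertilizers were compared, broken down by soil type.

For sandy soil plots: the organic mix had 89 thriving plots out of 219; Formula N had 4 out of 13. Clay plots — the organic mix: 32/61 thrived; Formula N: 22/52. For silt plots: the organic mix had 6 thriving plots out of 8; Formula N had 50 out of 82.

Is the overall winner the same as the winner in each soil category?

No

Sandy soil: the organic mix 89/219 = 40.6%, Formula N 4/13 = 30.8% → the organic mix
Clay: the organic mix 32/61 = 52.5%, Formula N 22/52 = 42.3% → the organic mix
Silt: the organic mix 6/8 = 75.0%, Formula N 50/82 = 61.0% → the organic mix
Overall: the organic mix 127/288 = 44.1%, Formula N 76/147 = 51.7% → Formula N
The organic mix wins each soil group but Formula N wins overall — the comparison reverses. The organic mix's plots skew toward sandy soil, which has a lower base rate.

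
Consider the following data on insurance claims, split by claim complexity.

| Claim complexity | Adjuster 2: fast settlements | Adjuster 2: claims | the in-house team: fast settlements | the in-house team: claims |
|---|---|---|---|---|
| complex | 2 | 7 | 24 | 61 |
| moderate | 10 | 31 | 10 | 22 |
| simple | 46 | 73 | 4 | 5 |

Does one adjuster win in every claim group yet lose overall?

Yes

Complex: Adjuster 2 2/7 = 28.6%, the in-house team 24/61 = 39.3% → the in-house team
Moderate: Adjuster 2 10/31 = 32.3%, the in-house team 10/22 = 45.5% → the in-house team
Simple: Adjuster 2 46/73 = 63.0%, the in-house team 4/5 = 80.0% → the in-house team
Overall: Adjuster 2 58/111 = 52.3%, the in-house team 38/88 = 43.2% → Adjuster 2
The in-house team wins each claim group but Adjuster 2 wins overall — the comparison reverses. The in-house team's claims skew toward complex, which has a lower base rate.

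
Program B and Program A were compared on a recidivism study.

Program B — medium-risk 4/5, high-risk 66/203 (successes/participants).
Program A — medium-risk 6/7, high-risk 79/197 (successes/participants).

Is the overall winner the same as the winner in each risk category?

Medium-risk: Program B 4/5 = 80.0%, Program A 6/7 = 85.7% → Program A
High-risk: Program B 66/203 = 32.5%, Program A 79/197 = 40.1% → Program A
Overall: Program B 70/208 = 33.7%, Program A 85/204 = 41.7% → Program A
Program A wins overall and in every risk group — no reversal.

Yes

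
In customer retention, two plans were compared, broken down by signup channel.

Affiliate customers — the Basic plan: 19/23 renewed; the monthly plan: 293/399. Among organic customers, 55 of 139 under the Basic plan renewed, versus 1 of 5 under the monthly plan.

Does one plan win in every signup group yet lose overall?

Affiliate: the Basic plan 19/23 = 82.6%, the monthly plan 293/399 = 73.4% → the Basic plan
Organic: the Basic plan 55/139 = 39.6%, the monthly plan 1/5 = 20.0% → the Basic plan
Overall: the Basic plan 74/162 = 45.7%, the monthly plan 294/404 = 72.8% → the monthly plan
The Basic plan wins each signup group but the monthly plan wins overall — the comparison reverses. The Basic plan's customers skew toward organic, which has a lower base rate.

Yes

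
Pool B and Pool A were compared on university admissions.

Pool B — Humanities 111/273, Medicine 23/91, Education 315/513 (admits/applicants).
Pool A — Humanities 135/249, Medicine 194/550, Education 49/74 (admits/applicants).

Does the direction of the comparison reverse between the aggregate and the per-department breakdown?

Humanities: Pool B 111/273 = 40.7%, Pool A 135/249 = 54.2% → Pool A
Medicine: Pool B 23/91 = 25.3%, Pool A 194/550 = 35.3% → Pool A
Education: Pool B 315/513 = 61.4%, Pool A 49/74 = 66.2% → Pool A
Overall: Pool B 449/877 = 51.2%, Pool A 378/873 = 43.3% → Pool B
Pool A wins each department group but Pool B wins overall — the comparison reverses. Pool A's applicants skew toward Medicine, which has a lower base rate.

Yes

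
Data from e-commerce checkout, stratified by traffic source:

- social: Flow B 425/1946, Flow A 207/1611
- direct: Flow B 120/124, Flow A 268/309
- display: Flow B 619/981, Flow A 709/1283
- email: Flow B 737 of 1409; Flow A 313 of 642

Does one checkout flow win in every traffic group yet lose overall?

No

Social: Flow B 425/1946 = 21.8%, Flow A 207/1611 = 12.8% → Flow B
Direct: Flow B 120/124 = 96.8%, Flow A 268/309 = 86.7% → Flow B
Display: Flow B 619/981 = 63.1%, Flow A 709/1283 = 55.3% → Flow B
Email: Flow B 737/1409 = 52.3%, Flow A 313/642 = 48.8% → Flow B
Overall: Flow B 1901/4460 = 42.6%, Flow A 1497/3845 = 38.9% → Flow B
Flow B wins overall and in every traffic group — no reversal.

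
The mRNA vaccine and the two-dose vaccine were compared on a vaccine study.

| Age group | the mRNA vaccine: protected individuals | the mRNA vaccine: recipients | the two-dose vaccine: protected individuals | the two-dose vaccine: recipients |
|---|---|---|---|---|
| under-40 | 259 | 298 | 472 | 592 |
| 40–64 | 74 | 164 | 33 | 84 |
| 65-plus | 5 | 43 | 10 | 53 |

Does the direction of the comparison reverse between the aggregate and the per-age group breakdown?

No

Under-40: the mRNA vaccine 259/298 = 86.9%, the two-dose vaccine 472/592 = 79.7% → the mRNA vaccine
40–64: the mRNA vaccine 74/164 = 45.1%, the two-dose vaccine 33/84 = 39.3% → the mRNA vaccine
65-plus: the mRNA vaccine 5/43 = 11.6%, the two-dose vaccine 10/53 = 18.9% → the two-dose vaccine
Overall: the mRNA vaccine 338/505 = 66.9%, the two-dose vaccine 515/729 = 70.6% → the two-dose vaccine
Neither sweeps: the mRNA vaccine wins 2 of 3 groups, the two-dose vaccine wins 1. The two-dose vaccine wins overall but not every group — no Simpson reversal.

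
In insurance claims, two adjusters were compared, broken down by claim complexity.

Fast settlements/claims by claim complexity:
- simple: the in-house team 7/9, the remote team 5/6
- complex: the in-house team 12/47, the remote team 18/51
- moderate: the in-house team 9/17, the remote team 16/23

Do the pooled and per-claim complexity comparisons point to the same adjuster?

Simple: the in-house team 7/9 = 77.8%, the remote team 5/6 = 83.3% → the remote team
Complex: the in-house team 12/47 = 25.5%, the remote team 18/51 = 35.3% → the remote team
Moderate: the in-house team 9/17 = 52.9%, the remote team 16/23 = 69.6% → the remote team
Overall: the in-house team 28/73 = 38.4%, the remote team 39/80 = 48.8% → the remote team
The remote team wins overall and in every claim group — no reversal.

Yes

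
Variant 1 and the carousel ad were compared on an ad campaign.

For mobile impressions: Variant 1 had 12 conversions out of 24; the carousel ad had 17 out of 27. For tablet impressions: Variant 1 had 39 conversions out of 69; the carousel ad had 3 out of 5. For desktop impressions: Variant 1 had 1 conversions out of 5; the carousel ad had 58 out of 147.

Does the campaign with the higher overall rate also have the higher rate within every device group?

Mobile: Variant 1 12/24 = 50.0%, the carousel ad 17/27 = 63.0% → the carousel ad
Tablet: Variant 1 39/69 = 56.5%, the carousel ad 3/5 = 60.0% → the carousel ad
Desktop: Variant 1 1/5 = 20.0%, the carousel ad 58/147 = 39.5% → the carousel ad
Overall: Variant 1 52/98 = 53.1%, the carousel ad 78/179 = 43.6% → Variant 1
The carousel ad wins each device group but Variant 1 wins overall — the comparison reverses. The carousel ad's impressions skew toward desktop, which has a lower base rate.

No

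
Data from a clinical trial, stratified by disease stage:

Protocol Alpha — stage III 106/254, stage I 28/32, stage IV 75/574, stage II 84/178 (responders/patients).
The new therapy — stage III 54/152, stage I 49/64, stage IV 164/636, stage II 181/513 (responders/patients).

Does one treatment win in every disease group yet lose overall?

No

Stage III: Protocol Alpha 106/254 = 41.7%, the new therapy 54/152 = 35.5% → Protocol Alpha
Stage I: Protocol Alpha 28/32 = 87.5%, the new therapy 49/64 = 76.6% → Protocol Alpha
Stage IV: Protocol Alpha 75/574 = 13.1%, the new therapy 164/636 = 25.8% → the new therapy
Stage II: Protocol Alpha 84/178 = 47.2%, the new therapy 181/513 = 35.3% → Protocol Alpha
Overall: Protocol Alpha 293/1038 = 28.2%, the new therapy 448/1365 = 32.8% → the new therapy
Neither sweeps: Protocol Alpha wins 3 of 4 groups, the new therapy wins 1. The new therapy wins overall but not every group — no Simpson reversal.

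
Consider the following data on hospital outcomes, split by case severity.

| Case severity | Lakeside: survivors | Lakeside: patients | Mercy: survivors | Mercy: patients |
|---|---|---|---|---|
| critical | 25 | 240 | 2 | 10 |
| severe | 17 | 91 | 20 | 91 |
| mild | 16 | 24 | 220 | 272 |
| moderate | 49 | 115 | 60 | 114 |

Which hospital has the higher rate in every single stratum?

Mercy

Critical: Lakeside 25/240 = 10.4%, Mercy 2/10 = 20.0% → Mercy
Severe: Lakeside 17/91 = 18.7%, Mercy 20/91 = 22.0% → Mercy
Mild: Lakeside 16/24 = 66.7%, Mercy 220/272 = 80.9% → Mercy
Moderate: Lakeside 49/115 = 42.6%, Mercy 60/114 = 52.6% → Mercy
Mercy has the higher rate in all 4 groups.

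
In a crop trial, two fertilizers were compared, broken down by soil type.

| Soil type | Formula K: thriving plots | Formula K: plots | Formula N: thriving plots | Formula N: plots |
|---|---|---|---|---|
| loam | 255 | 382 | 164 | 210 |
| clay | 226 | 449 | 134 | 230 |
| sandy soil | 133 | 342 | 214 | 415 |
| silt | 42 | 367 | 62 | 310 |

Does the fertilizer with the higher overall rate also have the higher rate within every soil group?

Loam: Formula K 255/382 = 66.8%, Formula N 164/210 = 78.1% → Formula N
Clay: Formula K 226/449 = 50.3%, Formula N 134/230 = 58.3% → Formula N
Sandy soil: Formula K 133/342 = 38.9%, Formula N 214/415 = 51.6% → Formula N
Silt: Formula K 42/367 = 11.4%, Formula N 62/310 = 20.0% → Formula N
Overall: Formula K 656/1540 = 42.6%, Formula N 574/1165 = 49.3% → Formula N
Formula N wins overall and in every soil group — no reversal.

Yes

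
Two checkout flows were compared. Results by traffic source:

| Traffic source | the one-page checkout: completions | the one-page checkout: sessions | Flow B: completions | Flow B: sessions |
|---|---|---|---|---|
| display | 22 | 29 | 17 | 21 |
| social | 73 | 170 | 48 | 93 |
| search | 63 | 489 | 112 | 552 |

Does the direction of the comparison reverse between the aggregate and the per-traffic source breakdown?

Display: the one-page checkout 22/29 = 75.9%, Flow B 17/21 = 81.0% → Flow B
Social: the one-page checkout 73/170 = 42.9%, Flow B 48/93 = 51.6% → Flow B
Search: the one-page checkout 63/489 = 12.9%, Flow B 112/552 = 20.3% → Flow B
Overall: the one-page checkout 158/688 = 23.0%, Flow B 177/666 = 26.6% → Flow B
Flow B wins overall and in every traffic group — no reversal.

No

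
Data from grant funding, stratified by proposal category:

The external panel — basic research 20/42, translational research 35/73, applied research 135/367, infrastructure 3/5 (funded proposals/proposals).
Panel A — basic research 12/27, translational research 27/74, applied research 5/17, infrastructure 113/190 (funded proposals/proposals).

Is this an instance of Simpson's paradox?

Yes

Basic research: the external panel 20/42 = 47.6%, Panel A 12/27 = 44.4% → the external panel
Translational research: the external panel 35/73 = 47.9%, Panel A 27/74 = 36.5% → the external panel
Applied research: the external panel 135/367 = 36.8%, Panel A 5/17 = 29.4% → the external panel
Infrastructure: the external panel 3/5 = 60.0%, Panel A 113/190 = 59.5% → the external panel
Overall: the external panel 193/487 = 39.6%, Panel A 157/308 = 51.0% → Panel A
The external panel wins each proposal group but Panel A wins overall — the comparison reverses. The external panel's proposals skew toward applied research, which has a lower base rate.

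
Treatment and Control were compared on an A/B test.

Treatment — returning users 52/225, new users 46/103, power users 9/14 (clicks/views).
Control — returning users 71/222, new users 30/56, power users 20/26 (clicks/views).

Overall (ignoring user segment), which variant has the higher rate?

Returning users: Treatment 52/225 = 23.1%, Control 71/222 = 32.0% → Control
New users: Treatment 46/103 = 44.7%, Control 30/56 = 53.6% → Control
Power users: Treatment 9/14 = 64.3%, Control 20/26 = 76.9% → Control
Overall: Treatment 107/342 = 31.3%, Control 121/304 = 39.8% → Control

Control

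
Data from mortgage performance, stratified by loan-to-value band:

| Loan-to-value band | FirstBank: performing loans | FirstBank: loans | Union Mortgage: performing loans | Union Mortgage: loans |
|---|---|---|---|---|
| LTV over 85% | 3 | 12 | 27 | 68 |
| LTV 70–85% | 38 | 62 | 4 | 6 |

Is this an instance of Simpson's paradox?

Yes

LTV over 85%: FirstBank 3/12 = 25.0%, Union Mortgage 27/68 = 39.7% → Union Mortgage
LTV 70–85%: FirstBank 38/62 = 61.3%, Union Mortgage 4/6 = 66.7% → Union Mortgage
Overall: FirstBank 41/74 = 55.4%, Union Mortgage 31/74 = 41.9% → FirstBank
Union Mortgage wins each loan-to-value group but FirstBank wins overall — the comparison reverses. Union Mortgage's loans skew toward LTV over 85%, which has a lower base rate.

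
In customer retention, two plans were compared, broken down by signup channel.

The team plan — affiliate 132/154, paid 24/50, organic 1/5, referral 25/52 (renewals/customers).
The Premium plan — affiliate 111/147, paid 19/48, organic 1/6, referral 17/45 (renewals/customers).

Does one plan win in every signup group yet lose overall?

Affiliate: the team plan 132/154 = 85.7%, the Premium plan 111/147 = 75.5% → the team plan
Paid: the team plan 24/50 = 48.0%, the Premium plan 19/48 = 39.6% → the team plan
Organic: the team plan 1/5 = 20.0%, the Premium plan 1/6 = 16.7% → the team plan
Referral: the team plan 25/52 = 48.1%, the Premium plan 17/45 = 37.8% → the team plan
Overall: the team plan 182/261 = 69.7%, the Premium plan 148/246 = 60.2% → the team plan
The team plan wins overall and in every signup group — no reversal.

No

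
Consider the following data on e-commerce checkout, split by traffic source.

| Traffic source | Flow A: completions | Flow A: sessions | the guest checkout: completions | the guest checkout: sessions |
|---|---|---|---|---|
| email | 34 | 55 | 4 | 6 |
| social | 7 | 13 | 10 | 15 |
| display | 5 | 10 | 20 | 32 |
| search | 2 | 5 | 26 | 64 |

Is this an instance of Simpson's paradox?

Yes

Email: Flow A 34/55 = 61.8%, the guest checkout 4/6 = 66.7% → the guest checkout
Social: Flow A 7/13 = 53.8%, the guest checkout 10/15 = 66.7% → the guest checkout
Display: Flow A 5/10 = 50.0%, the guest checkout 20/32 = 62.5% → the guest checkout
Search: Flow A 2/5 = 40.0%, the guest checkout 26/64 = 40.6% → the guest checkout
Overall: Flow A 48/83 = 57.8%, the guest checkout 60/117 = 51.3% → Flow A
The guest checkout wins each traffic group but Flow A wins overall — the comparison reverses. The guest checkout's sessions skew toward search, which has a lower base rate.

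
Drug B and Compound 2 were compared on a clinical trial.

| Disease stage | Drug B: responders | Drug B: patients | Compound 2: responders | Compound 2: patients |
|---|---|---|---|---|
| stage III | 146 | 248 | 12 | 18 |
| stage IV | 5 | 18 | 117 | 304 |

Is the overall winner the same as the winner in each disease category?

No

Stage III: Drug B 146/248 = 58.9%, Compound 2 12/18 = 66.7% → Compound 2
Stage IV: Drug B 5/18 = 27.8%, Compound 2 117/304 = 38.5% → Compound 2
Overall: Drug B 151/266 = 56.8%, Compound 2 129/322 = 40.1% → Drug B
Compound 2 wins each disease group but Drug B wins overall — the comparison reverses. Compound 2's patients skew toward stage IV, which has a lower base rate.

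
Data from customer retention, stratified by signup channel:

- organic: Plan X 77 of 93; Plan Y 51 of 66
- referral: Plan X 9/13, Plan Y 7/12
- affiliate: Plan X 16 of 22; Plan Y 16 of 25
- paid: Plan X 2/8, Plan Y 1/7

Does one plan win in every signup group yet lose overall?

No

Organic: Plan X 77/93 = 82.8%, Plan Y 51/66 = 77.3% → Plan X
Referral: Plan X 9/13 = 69.2%, Plan Y 7/12 = 58.3% → Plan X
Affiliate: Plan X 16/22 = 72.7%, Plan Y 16/25 = 64.0% → Plan X
Paid: Plan X 2/8 = 25.0%, Plan Y 1/7 = 14.3% → Plan X
Overall: Plan X 104/136 = 76.5%, Plan Y 75/110 = 68.2% → Plan X
Plan X wins overall and in every signup group — no reversal.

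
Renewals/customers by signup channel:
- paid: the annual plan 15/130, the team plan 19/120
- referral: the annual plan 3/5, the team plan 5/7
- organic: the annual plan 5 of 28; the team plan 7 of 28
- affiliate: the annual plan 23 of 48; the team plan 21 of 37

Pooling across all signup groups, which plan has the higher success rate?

Paid: the annual plan 15/130 = 11.5%, the team plan 19/120 = 15.8% → the team plan
Referral: the annual plan 3/5 = 60.0%, the team plan 5/7 = 71.4% → the team plan
Organic: the annual plan 5/28 = 17.9%, the team plan 7/28 = 25.0% → the team plan
Affiliate: the annual plan 23/48 = 47.9%, the team plan 21/37 = 56.8% → the team plan
Overall: the annual plan 46/211 = 21.8%, the team plan 52/192 = 27.1% → the team plan

the team plan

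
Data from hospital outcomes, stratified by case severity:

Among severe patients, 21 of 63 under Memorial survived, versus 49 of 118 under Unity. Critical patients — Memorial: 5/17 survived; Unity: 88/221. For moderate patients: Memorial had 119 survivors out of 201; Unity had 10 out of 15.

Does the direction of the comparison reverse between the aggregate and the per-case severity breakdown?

Yes

Severe: Memorial 21/63 = 33.3%, Unity 49/118 = 41.5% → Unity
Critical: Memorial 5/17 = 29.4%, Unity 88/221 = 39.8% → Unity
Moderate: Memorial 119/201 = 59.2%, Unity 10/15 = 66.7% → Unity
Overall: Memorial 145/281 = 51.6%, Unity 147/354 = 41.5% → Memorial
Unity wins each case group but Memorial wins overall — the comparison reverses. Unity's patients skew toward critical, which has a lower base rate.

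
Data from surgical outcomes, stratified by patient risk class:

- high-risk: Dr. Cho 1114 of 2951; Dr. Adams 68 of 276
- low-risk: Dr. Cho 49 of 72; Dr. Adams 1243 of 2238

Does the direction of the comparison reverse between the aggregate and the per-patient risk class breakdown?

High-risk: Dr. Cho 1114/2951 = 37.7%, Dr. Adams 68/276 = 24.6% → Dr. Cho
Low-risk: Dr. Cho 49/72 = 68.1%, Dr. Adams 1243/2238 = 55.5% → Dr. Cho
Overall: Dr. Cho 1163/3023 = 38.5%, Dr. Adams 1311/2514 = 52.1% → Dr. Adams
Dr. Cho wins each patient risk group but Dr. Adams wins overall — the comparison reverses. Dr. Cho's operations skew toward high-risk, which has a lower base rate.

Yes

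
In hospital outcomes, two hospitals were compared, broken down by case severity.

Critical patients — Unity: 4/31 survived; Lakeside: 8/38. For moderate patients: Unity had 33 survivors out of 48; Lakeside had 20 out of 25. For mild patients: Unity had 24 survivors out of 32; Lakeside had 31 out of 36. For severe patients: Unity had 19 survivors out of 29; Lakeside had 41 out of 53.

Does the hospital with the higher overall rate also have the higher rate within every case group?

Critical: Unity 4/31 = 12.9%, Lakeside 8/38 = 21.1% → Lakeside
Moderate: Unity 33/48 = 68.8%, Lakeside 20/25 = 80.0% → Lakeside
Mild: Unity 24/32 = 75.0%, Lakeside 31/36 = 86.1% → Lakeside
Severe: Unity 19/29 = 65.5%, Lakeside 41/53 = 77.4% → Lakeside
Overall: Unity 80/140 = 57.1%, Lakeside 100/152 = 65.8% → Lakeside
Lakeside wins overall and in every case group — no reversal.

Yes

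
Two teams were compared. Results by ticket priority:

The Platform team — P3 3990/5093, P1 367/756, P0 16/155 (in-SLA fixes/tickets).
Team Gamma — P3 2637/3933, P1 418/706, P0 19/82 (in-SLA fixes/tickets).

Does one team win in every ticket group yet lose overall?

No

P3: the Platform team 3990/5093 = 78.3%, Team Gamma 2637/3933 = 67.0% → the Platform team
P1: the Platform team 367/756 = 48.5%, Team Gamma 418/706 = 59.2% → Team Gamma
P0: the Platform team 16/155 = 10.3%, Team Gamma 19/82 = 23.2% → Team Gamma
Overall: the Platform team 4373/6004 = 72.8%, Team Gamma 3074/4721 = 65.1% → the Platform team
Neither sweeps: the Platform team wins 1 of 3 groups, Team Gamma wins 2. The Platform team wins overall but not every group — no Simpson reversal.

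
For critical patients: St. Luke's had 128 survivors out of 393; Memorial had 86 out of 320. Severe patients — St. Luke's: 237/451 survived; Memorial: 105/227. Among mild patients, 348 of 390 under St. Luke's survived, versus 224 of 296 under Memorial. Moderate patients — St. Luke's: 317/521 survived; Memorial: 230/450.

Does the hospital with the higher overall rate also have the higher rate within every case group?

Critical: St. Luke's 128/393 = 32.6%, Memorial 86/320 = 26.9% → St. Luke's
Severe: St. Luke's 237/451 = 52.5%, Memorial 105/227 = 46.3% → St. Luke's
Mild: St. Luke's 348/390 = 89.2%, Memorial 224/296 = 75.7% → St. Luke's
Moderate: St. Luke's 317/521 = 60.8%, Memorial 230/450 = 51.1% → St. Luke's
Overall: St. Luke's 1030/1755 = 58.7%, Memorial 645/1293 = 49.9% → St. Luke's
St. Luke's wins overall and in every case group — no reversal.

Yes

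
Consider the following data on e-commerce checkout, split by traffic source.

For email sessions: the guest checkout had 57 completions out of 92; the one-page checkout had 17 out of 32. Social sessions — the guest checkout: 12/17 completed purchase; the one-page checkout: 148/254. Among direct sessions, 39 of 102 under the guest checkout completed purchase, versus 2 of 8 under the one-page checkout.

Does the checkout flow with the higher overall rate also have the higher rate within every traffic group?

No

Email: the guest checkout 57/92 = 62.0%, the one-page checkout 17/32 = 53.1% → the guest checkout
Social: the guest checkout 12/17 = 70.6%, the one-page checkout 148/254 = 58.3% → the guest checkout
Direct: the guest checkout 39/102 = 38.2%, the one-page checkout 2/8 = 25.0% → the guest checkout
Overall: the guest checkout 108/211 = 51.2%, the one-page checkout 167/294 = 56.8% → the one-page checkout
The guest checkout wins each traffic group but the one-page checkout wins overall — the comparison reverses. The guest checkout's sessions skew toward direct, which has a lower base rate.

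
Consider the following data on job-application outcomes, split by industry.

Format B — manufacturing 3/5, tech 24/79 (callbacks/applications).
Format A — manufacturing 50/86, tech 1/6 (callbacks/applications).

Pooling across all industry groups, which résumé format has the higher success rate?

Manufacturing: Format B 3/5 = 60.0%, Format A 50/86 = 58.1% → Format B
Tech: Format B 24/79 = 30.4%, Format A 1/6 = 16.7% → Format B
Overall: Format B 27/84 = 32.1%, Format A 51/92 = 55.4% → Format A
(Format B wins every industry group but Format A wins overall — Format B's applications skew toward the low-rate tech group.)

Format A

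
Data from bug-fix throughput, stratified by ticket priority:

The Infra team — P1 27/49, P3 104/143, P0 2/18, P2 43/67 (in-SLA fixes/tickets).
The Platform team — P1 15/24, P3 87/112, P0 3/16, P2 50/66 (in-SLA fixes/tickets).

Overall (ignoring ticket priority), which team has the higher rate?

P1: the Infra team 27/49 = 55.1%, the Platform team 15/24 = 62.5% → the Platform team
P3: the Infra team 104/143 = 72.7%, the Platform team 87/112 = 77.7% → the Platform team
P0: the Infra team 2/18 = 11.1%, the Platform team 3/16 = 18.8% → the Platform team
P2: the Infra team 43/67 = 64.2%, the Platform team 50/66 = 75.8% → the Platform team
Overall: the Infra team 176/277 = 63.5%, the Platform team 155/218 = 71.1% → the Platform team

the Platform team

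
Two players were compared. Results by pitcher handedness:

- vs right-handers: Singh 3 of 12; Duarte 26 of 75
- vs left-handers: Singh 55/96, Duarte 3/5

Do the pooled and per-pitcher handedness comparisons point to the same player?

Vs right-handers: Singh 3/12 = 25.0%, Duarte 26/75 = 34.7% → Duarte
Vs left-handers: Singh 55/96 = 57.3%, Duarte 3/5 = 60.0% → Duarte
Overall: Singh 58/108 = 53.7%, Duarte 29/80 = 36.2% → Singh
Duarte wins each pitcher group but Singh wins overall — the comparison reverses. Duarte's at-bats skew toward vs right-handers, which has a lower base rate.

No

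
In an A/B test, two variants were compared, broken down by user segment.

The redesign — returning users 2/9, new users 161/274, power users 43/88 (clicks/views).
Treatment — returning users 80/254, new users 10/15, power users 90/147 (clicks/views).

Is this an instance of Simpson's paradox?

Yes

Returning users: the redesign 2/9 = 22.2%, Treatment 80/254 = 31.5% → Treatment
New users: the redesign 161/274 = 58.8%, Treatment 10/15 = 66.7% → Treatment
Power users: the redesign 43/88 = 48.9%, Treatment 90/147 = 61.2% → Treatment
Overall: the redesign 206/371 = 55.5%, Treatment 180/416 = 43.3% → the redesign
Treatment wins each user group but the redesign wins overall — the comparison reverses. Treatment's views skew toward returning users, which has a lower base rate.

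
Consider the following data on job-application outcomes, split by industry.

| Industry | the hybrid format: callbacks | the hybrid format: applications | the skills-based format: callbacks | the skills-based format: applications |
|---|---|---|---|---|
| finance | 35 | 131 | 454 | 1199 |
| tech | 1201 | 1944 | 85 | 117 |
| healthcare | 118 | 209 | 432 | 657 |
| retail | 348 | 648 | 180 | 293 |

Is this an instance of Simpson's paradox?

Yes

Finance: the hybrid format 35/131 = 26.7%, the skills-based format 454/1199 = 37.9% → the skills-based format
Tech: the hybrid format 1201/1944 = 61.8%, the skills-based format 85/117 = 72.6% → the skills-based format
Healthcare: the hybrid format 118/209 = 56.5%, the skills-based format 432/657 = 65.8% → the skills-based format
Retail: the hybrid format 348/648 = 53.7%, the skills-based format 180/293 = 61.4% → the skills-based format
Overall: the hybrid format 1702/2932 = 58.0%, the skills-based format 1151/2266 = 50.8% → the hybrid format
The skills-based format wins each industry group but the hybrid format wins overall — the comparison reverses. The skills-based format's applications skew toward finance, which has a lower base rate.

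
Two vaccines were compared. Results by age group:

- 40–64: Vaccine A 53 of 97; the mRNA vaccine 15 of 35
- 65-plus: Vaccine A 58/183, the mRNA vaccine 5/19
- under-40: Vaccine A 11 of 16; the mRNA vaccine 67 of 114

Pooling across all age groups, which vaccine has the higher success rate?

the mRNA vaccine

40–64: Vaccine A 53/97 = 54.6%, the mRNA vaccine 15/35 = 42.9% → Vaccine A
65-plus: Vaccine A 58/183 = 31.7%, the mRNA vaccine 5/19 = 26.3% → Vaccine A
Under-40: Vaccine A 11/16 = 68.8%, the mRNA vaccine 67/114 = 58.8% → Vaccine A
Overall: Vaccine A 122/296 = 41.2%, the mRNA vaccine 87/168 = 51.8% → the mRNA vaccine
(Vaccine A wins every age group but the mRNA vaccine wins overall — Vaccine A's recipients skew toward the low-rate 65-plus group.)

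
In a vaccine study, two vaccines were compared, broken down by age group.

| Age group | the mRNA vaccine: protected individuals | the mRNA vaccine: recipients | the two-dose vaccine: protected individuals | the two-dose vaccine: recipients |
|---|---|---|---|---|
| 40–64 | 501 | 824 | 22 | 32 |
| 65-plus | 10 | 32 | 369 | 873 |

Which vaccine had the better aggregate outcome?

the mRNA vaccine

40–64: the mRNA vaccine 501/824 = 60.8%, the two-dose vaccine 22/32 = 68.8% → the two-dose vaccine
65-plus: the mRNA vaccine 10/32 = 31.2%, the two-dose vaccine 369/873 = 42.3% → the two-dose vaccine
Overall: the mRNA vaccine 511/856 = 59.7%, the two-dose vaccine 391/905 = 43.2% → the mRNA vaccine
(The two-dose vaccine wins every age group but the mRNA vaccine wins overall — the two-dose vaccine's recipients skew toward the low-rate 65-plus group.)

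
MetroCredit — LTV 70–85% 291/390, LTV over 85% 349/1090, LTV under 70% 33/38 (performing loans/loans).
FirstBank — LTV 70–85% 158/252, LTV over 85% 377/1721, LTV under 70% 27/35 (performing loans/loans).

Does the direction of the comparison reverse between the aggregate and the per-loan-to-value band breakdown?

No

LTV 70–85%: MetroCredit 291/390 = 74.6%, FirstBank 158/252 = 62.7% → MetroCredit
LTV over 85%: MetroCredit 349/1090 = 32.0%, FirstBank 377/1721 = 21.9% → MetroCredit
LTV under 70%: MetroCredit 33/38 = 86.8%, FirstBank 27/35 = 77.1% → MetroCredit
Overall: MetroCredit 673/1518 = 44.3%, FirstBank 562/2008 = 28.0% → MetroCredit
MetroCredit wins overall and in every loan-to-value group — no reversal.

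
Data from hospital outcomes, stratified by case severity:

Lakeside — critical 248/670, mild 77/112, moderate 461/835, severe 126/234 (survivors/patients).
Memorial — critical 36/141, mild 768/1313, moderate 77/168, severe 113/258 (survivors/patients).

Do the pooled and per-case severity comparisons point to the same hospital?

Critical: Lakeside 248/670 = 37.0%, Memorial 36/141 = 25.5% → Lakeside
Mild: Lakeside 77/112 = 68.8%, Memorial 768/1313 = 58.5% → Lakeside
Moderate: Lakeside 461/835 = 55.2%, Memorial 77/168 = 45.8% → Lakeside
Severe: Lakeside 126/234 = 53.8%, Memorial 113/258 = 43.8% → Lakeside
Overall: Lakeside 912/1851 = 49.3%, Memorial 994/1880 = 52.9% → Memorial
Lakeside wins each case group but Memorial wins overall — the comparison reverses. Lakeside's patients skew toward critical, which has a lower base rate.

No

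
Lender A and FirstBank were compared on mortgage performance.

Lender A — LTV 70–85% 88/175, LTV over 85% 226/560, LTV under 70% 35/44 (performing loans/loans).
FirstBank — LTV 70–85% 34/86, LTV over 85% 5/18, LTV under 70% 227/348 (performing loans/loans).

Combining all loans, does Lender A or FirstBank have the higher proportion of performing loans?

FirstBank

LTV 70–85%: Lender A 88/175 = 50.3%, FirstBank 34/86 = 39.5% → Lender A
LTV over 85%: Lender A 226/560 = 40.4%, FirstBank 5/18 = 27.8% → Lender A
LTV under 70%: Lender A 35/44 = 79.5%, FirstBank 227/348 = 65.2% → Lender A
Overall: Lender A 349/779 = 44.8%, FirstBank 266/452 = 58.8% → FirstBank
(Lender A wins every loan-to-value group but FirstBank wins overall — Lender A's loans skew toward the low-rate LTV over 85% group.)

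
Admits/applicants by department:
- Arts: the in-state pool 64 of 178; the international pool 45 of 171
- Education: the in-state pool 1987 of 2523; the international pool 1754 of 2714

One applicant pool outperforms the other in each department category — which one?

Arts: the in-state pool 64/178 = 36.0%, the international pool 45/171 = 26.3% → the in-state pool
Education: the in-state pool 1987/2523 = 78.8%, the international pool 1754/2714 = 64.6% → the in-state pool
The in-state pool has the higher rate in both groups.

the in-state pool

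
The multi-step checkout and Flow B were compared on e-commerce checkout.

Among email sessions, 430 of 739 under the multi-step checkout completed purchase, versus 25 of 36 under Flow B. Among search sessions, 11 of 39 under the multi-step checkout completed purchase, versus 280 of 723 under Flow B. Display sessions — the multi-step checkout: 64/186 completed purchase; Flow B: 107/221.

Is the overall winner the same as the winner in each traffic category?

Email: the multi-step checkout 430/739 = 58.2%, Flow B 25/36 = 69.4% → Flow B
Search: the multi-step checkout 11/39 = 28.2%, Flow B 280/723 = 38.7% → Flow B
Display: the multi-step checkout 64/186 = 34.4%, Flow B 107/221 = 48.4% → Flow B
Overall: the multi-step checkout 505/964 = 52.4%, Flow B 412/980 = 42.0% → the multi-step checkout
Flow B wins each traffic group but the multi-step checkout wins overall — the comparison reverses. Flow B's sessions skew toward search, which has a lower base rate.

No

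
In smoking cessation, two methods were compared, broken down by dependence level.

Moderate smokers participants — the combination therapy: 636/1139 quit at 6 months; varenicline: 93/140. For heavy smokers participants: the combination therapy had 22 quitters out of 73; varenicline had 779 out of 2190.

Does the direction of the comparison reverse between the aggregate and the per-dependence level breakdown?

Moderate smokers: the combination therapy 636/1139 = 55.8%, varenicline 93/140 = 66.4% → varenicline
Heavy smokers: the combination therapy 22/73 = 30.1%, varenicline 779/2190 = 35.6% → varenicline
Overall: the combination therapy 658/1212 = 54.3%, varenicline 872/2330 = 37.4% → the combination therapy
Varenicline wins each dependence group but the combination therapy wins overall — the comparison reverses. Varenicline's participants skew toward heavy smokers, which has a lower base rate.

Yes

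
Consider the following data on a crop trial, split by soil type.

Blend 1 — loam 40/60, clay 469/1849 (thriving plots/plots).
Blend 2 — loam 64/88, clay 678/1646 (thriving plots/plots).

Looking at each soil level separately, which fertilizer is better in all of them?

Blend 2

Loam: Blend 1 40/60 = 66.7%, Blend 2 64/88 = 72.7% → Blend 2
Clay: Blend 1 469/1849 = 25.4%, Blend 2 678/1646 = 41.2% → Blend 2
Blend 2 has the higher rate in both groups.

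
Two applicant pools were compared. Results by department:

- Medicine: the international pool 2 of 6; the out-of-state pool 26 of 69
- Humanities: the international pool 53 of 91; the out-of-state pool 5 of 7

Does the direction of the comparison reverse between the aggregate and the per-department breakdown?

Yes

Medicine: the international pool 2/6 = 33.3%, the out-of-state pool 26/69 = 37.7% → the out-of-state pool
Humanities: the international pool 53/91 = 58.2%, the out-of-state pool 5/7 = 71.4% → the out-of-state pool
Overall: the international pool 55/97 = 56.7%, the out-of-state pool 31/76 = 40.8% → the international pool
The out-of-state pool wins each department group but the international pool wins overall — the comparison reverses. The out-of-state pool's applicants skew toward Medicine, which has a lower base rate.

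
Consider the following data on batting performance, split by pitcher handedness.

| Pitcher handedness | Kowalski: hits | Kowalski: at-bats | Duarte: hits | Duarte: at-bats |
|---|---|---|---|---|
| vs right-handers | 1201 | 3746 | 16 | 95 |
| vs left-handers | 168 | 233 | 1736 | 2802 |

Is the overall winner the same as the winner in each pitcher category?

No

Vs right-handers: Kowalski 1201/3746 = 32.1%, Duarte 16/95 = 16.8% → Kowalski
Vs left-handers: Kowalski 168/233 = 72.1%, Duarte 1736/2802 = 62.0% → Kowalski
Overall: Kowalski 1369/3979 = 34.4%, Duarte 1752/2897 = 60.5% → Duarte
Kowalski wins each pitcher group but Duarte wins overall — the comparison reverses. Kowalski's at-bats skew toward vs right-handers, which has a lower base rate.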